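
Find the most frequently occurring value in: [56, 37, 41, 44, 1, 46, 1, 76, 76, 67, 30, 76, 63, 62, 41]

76

Step 1: Count the frequency of each value:
  1: appears 2 time(s)
  30: appears 1 time(s)
  37: appears 1 time(s)
  41: appears 2 time(s)
  44: appears 1 time(s)
  46: appears 1 time(s)
  56: appears 1 time(s)
  62: appears 1 time(s)
  63: appears 1 time(s)
  67: appears 1 time(s)
  76: appears 3 time(s)
Step 2: The value 76 appears most frequently (3 times).
Step 3: Mode = 76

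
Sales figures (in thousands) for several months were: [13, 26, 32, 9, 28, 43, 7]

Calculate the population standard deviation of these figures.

12.3388

Step 1: Compute the mean: 22.5714
Step 2: Sum of squared deviations from the mean: 1065.7143
Step 3: Population variance = 1065.7143 / 7 = 152.2449
Step 4: Standard deviation = sqrt(152.2449) = 12.3388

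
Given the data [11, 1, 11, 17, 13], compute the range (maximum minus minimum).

16

Step 1: Identify the maximum value: max = 17
Step 2: Identify the minimum value: min = 1
Step 3: Range = max - min = 17 - 1 = 16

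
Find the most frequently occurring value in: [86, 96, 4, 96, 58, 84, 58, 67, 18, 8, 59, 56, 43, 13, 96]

96

Step 1: Count the frequency of each value:
  4: appears 1 time(s)
  8: appears 1 time(s)
  13: appears 1 time(s)
  18: appears 1 time(s)
  43: appears 1 time(s)
  56: appears 1 time(s)
  58: appears 2 time(s)
  59: appears 1 time(s)
  67: appears 1 time(s)
  84: appears 1 time(s)
  86: appears 1 time(s)
  96: appears 3 time(s)
Step 2: The value 96 appears most frequently (3 times).
Step 3: Mode = 96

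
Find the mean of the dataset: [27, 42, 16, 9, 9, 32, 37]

24.5714

Step 1: Sum all values: 27 + 42 + 16 + 9 + 9 + 32 + 37 = 172
Step 2: Count the number of values: n = 7
Step 3: Mean = sum / n = 172 / 7 = 24.5714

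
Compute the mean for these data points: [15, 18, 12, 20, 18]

16.6

Step 1: Sum all values: 15 + 18 + 12 + 20 + 18 = 83
Step 2: Count the number of values: n = 5
Step 3: Mean = sum / n = 83 / 5 = 16.6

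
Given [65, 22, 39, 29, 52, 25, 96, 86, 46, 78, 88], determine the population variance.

666.4463

Step 1: Compute the mean: (65 + 22 + 39 + 29 + 52 + 25 + 96 + 86 + 46 + 78 + 88) / 11 = 56.9091
Step 2: Compute squared deviations from the mean:
  (65 - 56.9091)^2 = 65.4628
  (22 - 56.9091)^2 = 1218.6446
  (39 - 56.9091)^2 = 320.7355
  (29 - 56.9091)^2 = 778.9174
  (52 - 56.9091)^2 = 24.0992
  (25 - 56.9091)^2 = 1018.1901
  (96 - 56.9091)^2 = 1528.0992
  (86 - 56.9091)^2 = 846.281
  (46 - 56.9091)^2 = 119.0083
  (78 - 56.9091)^2 = 444.8264
  (88 - 56.9091)^2 = 966.6446
Step 3: Sum of squared deviations = 7330.9091
Step 4: Population variance = 7330.9091 / 11 = 666.4463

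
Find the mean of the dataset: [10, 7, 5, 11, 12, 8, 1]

7.7143

Step 1: Sum all values: 10 + 7 + 5 + 11 + 12 + 8 + 1 = 54
Step 2: Count the number of values: n = 7
Step 3: Mean = sum / n = 54 / 7 = 7.7143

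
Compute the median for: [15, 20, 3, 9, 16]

15

Step 1: Sort the data in ascending order: [3, 9, 15, 16, 20]
Step 2: The number of values is n = 5.
Step 3: Since n is odd, the median is the middle value at position 3: 15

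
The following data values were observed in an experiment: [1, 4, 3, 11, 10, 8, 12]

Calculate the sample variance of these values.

18.6667

Step 1: Compute the mean: (1 + 4 + 3 + 11 + 10 + 8 + 12) / 7 = 7
Step 2: Compute squared deviations from the mean:
  (1 - 7)^2 = 36
  (4 - 7)^2 = 9
  (3 - 7)^2 = 16
  (11 - 7)^2 = 16
  (10 - 7)^2 = 9
  (8 - 7)^2 = 1
  (12 - 7)^2 = 25
Step 3: Sum of squared deviations = 112
Step 4: Sample variance = 112 / 6 = 18.6667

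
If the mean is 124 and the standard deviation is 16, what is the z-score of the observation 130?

0.375

Step 1: Recall the z-score formula: z = (x - mu) / sigma
Step 2: Substitute values: z = (130 - 124) / 16
Step 3: z = 6 / 16 = 0.375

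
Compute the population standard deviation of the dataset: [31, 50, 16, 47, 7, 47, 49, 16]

16.5638

Step 1: Compute the mean: 32.875
Step 2: Sum of squared deviations from the mean: 2194.875
Step 3: Population variance = 2194.875 / 8 = 274.3594
Step 4: Standard deviation = sqrt(274.3594) = 16.5638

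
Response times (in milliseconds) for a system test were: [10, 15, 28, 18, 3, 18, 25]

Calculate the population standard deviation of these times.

7.887

Step 1: Compute the mean: 16.7143
Step 2: Sum of squared deviations from the mean: 435.4286
Step 3: Population variance = 435.4286 / 7 = 62.2041
Step 4: Standard deviation = sqrt(62.2041) = 7.887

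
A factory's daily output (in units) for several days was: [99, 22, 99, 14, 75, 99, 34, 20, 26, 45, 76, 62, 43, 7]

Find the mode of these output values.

99

Step 1: Count the frequency of each value:
  7: appears 1 time(s)
  14: appears 1 time(s)
  20: appears 1 time(s)
  22: appears 1 time(s)
  26: appears 1 time(s)
  34: appears 1 time(s)
  43: appears 1 time(s)
  45: appears 1 time(s)
  62: appears 1 time(s)
  75: appears 1 time(s)
  76: appears 1 time(s)
  99: appears 3 time(s)
Step 2: The value 99 appears most frequently (3 times).
Step 3: Mode = 99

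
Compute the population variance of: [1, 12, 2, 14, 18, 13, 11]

34.1224

Step 1: Compute the mean: (1 + 12 + 2 + 14 + 18 + 13 + 11) / 7 = 10.1429
Step 2: Compute squared deviations from the mean:
  (1 - 10.1429)^2 = 83.5918
  (12 - 10.1429)^2 = 3.449
  (2 - 10.1429)^2 = 66.3061
  (14 - 10.1429)^2 = 14.8776
  (18 - 10.1429)^2 = 61.7347
  (13 - 10.1429)^2 = 8.1633
  (11 - 10.1429)^2 = 0.7347
Step 3: Sum of squared deviations = 238.8571
Step 4: Population variance = 238.8571 / 7 = 34.1224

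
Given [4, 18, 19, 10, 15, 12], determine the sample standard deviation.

5.5857

Step 1: Compute the mean: 13
Step 2: Sum of squared deviations from the mean: 156
Step 3: Sample variance = 156 / 5 = 31.2
Step 4: Standard deviation = sqrt(31.2) = 5.5857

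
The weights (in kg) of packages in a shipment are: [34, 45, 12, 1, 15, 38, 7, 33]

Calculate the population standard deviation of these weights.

15.2269

Step 1: Compute the mean: 23.125
Step 2: Sum of squared deviations from the mean: 1854.875
Step 3: Population variance = 1854.875 / 8 = 231.8594
Step 4: Standard deviation = sqrt(231.8594) = 15.2269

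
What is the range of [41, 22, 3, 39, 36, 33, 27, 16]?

38

Step 1: Identify the maximum value: max = 41
Step 2: Identify the minimum value: min = 3
Step 3: Range = max - min = 41 - 3 = 38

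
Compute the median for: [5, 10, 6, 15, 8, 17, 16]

10

Step 1: Sort the data in ascending order: [5, 6, 8, 10, 15, 16, 17]
Step 2: The number of values is n = 7.
Step 3: Since n is odd, the median is the middle value at position 4: 10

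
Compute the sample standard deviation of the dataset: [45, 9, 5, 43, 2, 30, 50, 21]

19.168

Step 1: Compute the mean: 25.625
Step 2: Sum of squared deviations from the mean: 2571.875
Step 3: Sample variance = 2571.875 / 7 = 367.4107
Step 4: Standard deviation = sqrt(367.4107) = 19.168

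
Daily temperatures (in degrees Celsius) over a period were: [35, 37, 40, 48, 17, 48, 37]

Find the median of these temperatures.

37

Step 1: Sort the data in ascending order: [17, 35, 37, 37, 40, 48, 48]
Step 2: The number of values is n = 7.
Step 3: Since n is odd, the median is the middle value at position 4: 37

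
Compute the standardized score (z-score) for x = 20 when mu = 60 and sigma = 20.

-2

Step 1: Recall the z-score formula: z = (x - mu) / sigma
Step 2: Substitute values: z = (20 - 60) / 20
Step 3: z = -40 / 20 = -2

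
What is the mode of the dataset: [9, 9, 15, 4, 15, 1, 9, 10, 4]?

9

Step 1: Count the frequency of each value:
  1: appears 1 time(s)
  4: appears 2 time(s)
  9: appears 3 time(s)
  10: appears 1 time(s)
  15: appears 2 time(s)
Step 2: The value 9 appears most frequently (3 times).
Step 3: Mode = 9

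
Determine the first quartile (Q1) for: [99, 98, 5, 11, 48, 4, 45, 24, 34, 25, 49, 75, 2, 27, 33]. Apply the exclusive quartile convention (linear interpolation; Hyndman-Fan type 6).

11

Step 1: Sort the data: [2, 4, 5, 11, 24, 25, 27, 33, 34, 45, 48, 49, 75, 98, 99]
Step 2: n = 15
Step 3: Using the exclusive quartile method:
  Q1 = 11
  Q2 (median) = 33
  Q3 = 49
  IQR = Q3 - Q1 = 49 - 11 = 38
Step 4: Q1 = 11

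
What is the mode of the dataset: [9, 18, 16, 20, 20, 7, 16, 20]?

20

Step 1: Count the frequency of each value:
  7: appears 1 time(s)
  9: appears 1 time(s)
  16: appears 2 time(s)
  18: appears 1 time(s)
  20: appears 3 time(s)
Step 2: The value 20 appears most frequently (3 times).
Step 3: Mode = 20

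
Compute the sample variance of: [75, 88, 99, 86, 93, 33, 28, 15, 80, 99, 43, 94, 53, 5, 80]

1041.2095

Step 1: Compute the mean: (75 + 88 + 99 + 86 + 93 + 33 + 28 + 15 + 80 + 99 + 43 + 94 + 53 + 5 + 80) / 15 = 64.7333
Step 2: Compute squared deviations from the mean:
  (75 - 64.7333)^2 = 105.4044
  (88 - 64.7333)^2 = 541.3378
  (99 - 64.7333)^2 = 1174.2044
  (86 - 64.7333)^2 = 452.2711
  (93 - 64.7333)^2 = 799.0044
  (33 - 64.7333)^2 = 1007.0044
  (28 - 64.7333)^2 = 1349.3378
  (15 - 64.7333)^2 = 2473.4044
  (80 - 64.7333)^2 = 233.0711
  (99 - 64.7333)^2 = 1174.2044
  (43 - 64.7333)^2 = 472.3378
  (94 - 64.7333)^2 = 856.5378
  (53 - 64.7333)^2 = 137.6711
  (5 - 64.7333)^2 = 3568.0711
  (80 - 64.7333)^2 = 233.0711
Step 3: Sum of squared deviations = 14576.9333
Step 4: Sample variance = 14576.9333 / 14 = 1041.2095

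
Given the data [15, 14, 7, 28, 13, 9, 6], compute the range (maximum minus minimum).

22

Step 1: Identify the maximum value: max = 28
Step 2: Identify the minimum value: min = 6
Step 3: Range = max - min = 28 - 6 = 22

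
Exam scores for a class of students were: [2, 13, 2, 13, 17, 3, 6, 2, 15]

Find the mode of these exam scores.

2

Step 1: Count the frequency of each value:
  2: appears 3 time(s)
  3: appears 1 time(s)
  6: appears 1 time(s)
  13: appears 2 time(s)
  15: appears 1 time(s)
  17: appears 1 time(s)
Step 2: The value 2 appears most frequently (3 times).
Step 3: Mode = 2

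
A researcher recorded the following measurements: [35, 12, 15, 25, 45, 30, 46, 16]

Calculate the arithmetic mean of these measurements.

28

Step 1: Sum all values: 35 + 12 + 15 + 25 + 45 + 30 + 46 + 16 = 224
Step 2: Count the number of values: n = 8
Step 3: Mean = sum / n = 224 / 8 = 28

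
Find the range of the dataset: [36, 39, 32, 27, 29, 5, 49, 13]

44

Step 1: Identify the maximum value: max = 49
Step 2: Identify the minimum value: min = 5
Step 3: Range = max - min = 49 - 5 = 44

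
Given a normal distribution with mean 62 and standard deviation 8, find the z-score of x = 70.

1

Step 1: Recall the z-score formula: z = (x - mu) / sigma
Step 2: Substitute values: z = (70 - 62) / 8
Step 3: z = 8 / 8 = 1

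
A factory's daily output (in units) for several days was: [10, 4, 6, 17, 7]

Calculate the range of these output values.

13

Step 1: Identify the maximum value: max = 17
Step 2: Identify the minimum value: min = 4
Step 3: Range = max - min = 17 - 4 = 13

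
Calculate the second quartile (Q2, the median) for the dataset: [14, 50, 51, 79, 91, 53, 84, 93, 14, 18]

52

Step 1: Sort the data: [14, 14, 18, 50, 51, 53, 79, 84, 91, 93]
Step 2: n = 10
Step 3: Q2 is the median. Since n is even, it is the average of the values at positions 5 and 6:
  Q2 = (51 + 53) / 2 = 52
Step 4: Q2 = 52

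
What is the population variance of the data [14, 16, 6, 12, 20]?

21.44

Step 1: Compute the mean: (14 + 16 + 6 + 12 + 20) / 5 = 13.6
Step 2: Compute squared deviations from the mean:
  (14 - 13.6)^2 = 0.16
  (16 - 13.6)^2 = 5.76
  (6 - 13.6)^2 = 57.76
  (12 - 13.6)^2 = 2.56
  (20 - 13.6)^2 = 40.96
Step 3: Sum of squared deviations = 107.2
Step 4: Population variance = 107.2 / 5 = 21.44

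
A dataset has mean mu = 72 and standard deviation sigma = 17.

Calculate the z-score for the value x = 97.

1.4706

Step 1: Recall the z-score formula: z = (x - mu) / sigma
Step 2: Substitute values: z = (97 - 72) / 17
Step 3: z = 25 / 17 = 1.4706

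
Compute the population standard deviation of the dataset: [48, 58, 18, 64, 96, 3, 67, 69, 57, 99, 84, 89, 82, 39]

27.2518

Step 1: Compute the mean: 62.3571
Step 2: Sum of squared deviations from the mean: 10397.2143
Step 3: Population variance = 10397.2143 / 14 = 742.6582
Step 4: Standard deviation = sqrt(742.6582) = 27.2518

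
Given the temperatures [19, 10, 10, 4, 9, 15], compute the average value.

11.1667

Step 1: Sum all values: 19 + 10 + 10 + 4 + 9 + 15 = 67
Step 2: Count the number of values: n = 6
Step 3: Mean = sum / n = 67 / 6 = 11.1667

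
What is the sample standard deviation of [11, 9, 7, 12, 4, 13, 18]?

4.504

Step 1: Compute the mean: 10.5714
Step 2: Sum of squared deviations from the mean: 121.7143
Step 3: Sample variance = 121.7143 / 6 = 20.2857
Step 4: Standard deviation = sqrt(20.2857) = 4.504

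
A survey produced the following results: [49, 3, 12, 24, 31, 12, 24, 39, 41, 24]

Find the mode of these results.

24

Step 1: Count the frequency of each value:
  3: appears 1 time(s)
  12: appears 2 time(s)
  24: appears 3 time(s)
  31: appears 1 time(s)
  39: appears 1 time(s)
  41: appears 1 time(s)
  49: appears 1 time(s)
Step 2: The value 24 appears most frequently (3 times).
Step 3: Mode = 24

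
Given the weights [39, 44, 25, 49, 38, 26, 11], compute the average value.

33.1429

Step 1: Sum all values: 39 + 44 + 25 + 49 + 38 + 26 + 11 = 232
Step 2: Count the number of values: n = 7
Step 3: Mean = sum / n = 232 / 7 = 33.1429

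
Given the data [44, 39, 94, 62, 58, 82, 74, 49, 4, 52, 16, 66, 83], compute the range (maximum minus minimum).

90

Step 1: Identify the maximum value: max = 94
Step 2: Identify the minimum value: min = 4
Step 3: Range = max - min = 94 - 4 = 90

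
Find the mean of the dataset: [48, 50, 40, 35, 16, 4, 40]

33.2857

Step 1: Sum all values: 48 + 50 + 40 + 35 + 16 + 4 + 40 = 233
Step 2: Count the number of values: n = 7
Step 3: Mean = sum / n = 233 / 7 = 33.2857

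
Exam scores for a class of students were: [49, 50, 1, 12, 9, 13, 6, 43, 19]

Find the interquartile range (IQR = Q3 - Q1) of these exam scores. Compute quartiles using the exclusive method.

38.5

Step 1: Sort the data: [1, 6, 9, 12, 13, 19, 43, 49, 50]
Step 2: n = 9
Step 3: Using the exclusive quartile method:
  Q1 = 7.5
  Q2 (median) = 13
  Q3 = 46
  IQR = Q3 - Q1 = 46 - 7.5 = 38.5
Step 4: IQR = 38.5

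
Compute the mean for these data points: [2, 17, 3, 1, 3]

5.2

Step 1: Sum all values: 2 + 17 + 3 + 1 + 3 = 26
Step 2: Count the number of values: n = 5
Step 3: Mean = sum / n = 26 / 5 = 5.2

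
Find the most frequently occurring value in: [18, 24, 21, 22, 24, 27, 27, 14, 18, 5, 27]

27

Step 1: Count the frequency of each value:
  5: appears 1 time(s)
  14: appears 1 time(s)
  18: appears 2 time(s)
  21: appears 1 time(s)
  22: appears 1 time(s)
  24: appears 2 time(s)
  27: appears 3 time(s)
Step 2: The value 27 appears most frequently (3 times).
Step 3: Mode = 27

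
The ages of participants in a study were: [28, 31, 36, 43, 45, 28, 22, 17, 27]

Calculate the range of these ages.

28

Step 1: Identify the maximum value: max = 45
Step 2: Identify the minimum value: min = 17
Step 3: Range = max - min = 45 - 17 = 28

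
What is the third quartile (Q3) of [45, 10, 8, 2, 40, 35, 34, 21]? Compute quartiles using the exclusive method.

38.75

Step 1: Sort the data: [2, 8, 10, 21, 34, 35, 40, 45]
Step 2: n = 8
Step 3: Using the exclusive quartile method:
  Q1 = 8.5
  Q2 (median) = 27.5
  Q3 = 38.75
  IQR = Q3 - Q1 = 38.75 - 8.5 = 30.25
Step 4: Q3 = 38.75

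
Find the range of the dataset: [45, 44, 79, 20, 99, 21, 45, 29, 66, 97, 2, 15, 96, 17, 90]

97

Step 1: Identify the maximum value: max = 99
Step 2: Identify the minimum value: min = 2
Step 3: Range = max - min = 99 - 2 = 97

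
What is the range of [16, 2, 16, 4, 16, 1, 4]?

15

Step 1: Identify the maximum value: max = 16
Step 2: Identify the minimum value: min = 1
Step 3: Range = max - min = 16 - 1 = 15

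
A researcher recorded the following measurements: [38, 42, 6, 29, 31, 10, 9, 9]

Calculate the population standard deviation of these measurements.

13.7999

Step 1: Compute the mean: 21.75
Step 2: Sum of squared deviations from the mean: 1523.5
Step 3: Population variance = 1523.5 / 8 = 190.4375
Step 4: Standard deviation = sqrt(190.4375) = 13.7999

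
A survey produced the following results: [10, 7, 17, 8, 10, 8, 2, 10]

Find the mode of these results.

10

Step 1: Count the frequency of each value:
  2: appears 1 time(s)
  7: appears 1 time(s)
  8: appears 2 time(s)
  10: appears 3 time(s)
  17: appears 1 time(s)
Step 2: The value 10 appears most frequently (3 times).
Step 3: Mode = 10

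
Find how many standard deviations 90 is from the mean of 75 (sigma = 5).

3

Step 1: Recall the z-score formula: z = (x - mu) / sigma
Step 2: Substitute values: z = (90 - 75) / 5
Step 3: z = 15 / 5 = 3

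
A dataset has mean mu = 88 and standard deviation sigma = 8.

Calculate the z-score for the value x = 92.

0.5

Step 1: Recall the z-score formula: z = (x - mu) / sigma
Step 2: Substitute values: z = (92 - 88) / 8
Step 3: z = 4 / 8 = 0.5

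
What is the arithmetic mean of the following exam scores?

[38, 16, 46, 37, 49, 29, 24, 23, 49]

34.5556

Step 1: Sum all values: 38 + 16 + 46 + 37 + 49 + 29 + 24 + 23 + 49 = 311
Step 2: Count the number of values: n = 9
Step 3: Mean = sum / n = 311 / 9 = 34.5556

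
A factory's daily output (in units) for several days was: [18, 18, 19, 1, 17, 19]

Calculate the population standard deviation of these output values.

6.4464

Step 1: Compute the mean: 15.3333
Step 2: Sum of squared deviations from the mean: 249.3333
Step 3: Population variance = 249.3333 / 6 = 41.5556
Step 4: Standard deviation = sqrt(41.5556) = 6.4464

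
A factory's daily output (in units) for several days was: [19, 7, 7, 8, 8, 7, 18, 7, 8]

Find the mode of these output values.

7

Step 1: Count the frequency of each value:
  7: appears 4 time(s)
  8: appears 3 time(s)
  18: appears 1 time(s)
  19: appears 1 time(s)
Step 2: The value 7 appears most frequently (4 times).
Step 3: Mode = 7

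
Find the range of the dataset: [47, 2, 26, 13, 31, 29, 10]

45

Step 1: Identify the maximum value: max = 47
Step 2: Identify the minimum value: min = 2
Step 3: Range = max - min = 47 - 2 = 45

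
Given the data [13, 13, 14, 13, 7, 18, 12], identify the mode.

13

Step 1: Count the frequency of each value:
  7: appears 1 time(s)
  12: appears 1 time(s)
  13: appears 3 time(s)
  14: appears 1 time(s)
  18: appears 1 time(s)
Step 2: The value 13 appears most frequently (3 times).
Step 3: Mode = 13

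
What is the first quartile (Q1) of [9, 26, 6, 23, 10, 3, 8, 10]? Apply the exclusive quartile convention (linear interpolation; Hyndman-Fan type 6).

6.5

Step 1: Sort the data: [3, 6, 8, 9, 10, 10, 23, 26]
Step 2: n = 8
Step 3: Using the exclusive quartile method:
  Q1 = 6.5
  Q2 (median) = 9.5
  Q3 = 19.75
  IQR = Q3 - Q1 = 19.75 - 6.5 = 13.25
Step 4: Q1 = 6.5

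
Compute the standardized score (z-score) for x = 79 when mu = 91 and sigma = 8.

-1.5

Step 1: Recall the z-score formula: z = (x - mu) / sigma
Step 2: Substitute values: z = (79 - 91) / 8
Step 3: z = -12 / 8 = -1.5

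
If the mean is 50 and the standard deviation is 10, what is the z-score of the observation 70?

2

Step 1: Recall the z-score formula: z = (x - mu) / sigma
Step 2: Substitute values: z = (70 - 50) / 10
Step 3: z = 20 / 10 = 2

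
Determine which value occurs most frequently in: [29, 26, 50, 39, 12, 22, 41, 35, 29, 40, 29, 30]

29

Step 1: Count the frequency of each value:
  12: appears 1 time(s)
  22: appears 1 time(s)
  26: appears 1 time(s)
  29: appears 3 time(s)
  30: appears 1 time(s)
  35: appears 1 time(s)
  39: appears 1 time(s)
  40: appears 1 time(s)
  41: appears 1 time(s)
  50: appears 1 time(s)
Step 2: The value 29 appears most frequently (3 times).
Step 3: Mode = 29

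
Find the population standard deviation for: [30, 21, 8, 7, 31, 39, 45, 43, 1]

15.5849

Step 1: Compute the mean: 25
Step 2: Sum of squared deviations from the mean: 2186
Step 3: Population variance = 2186 / 9 = 242.8889
Step 4: Standard deviation = sqrt(242.8889) = 15.5849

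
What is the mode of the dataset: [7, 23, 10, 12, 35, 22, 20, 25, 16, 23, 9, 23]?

23

Step 1: Count the frequency of each value:
  7: appears 1 time(s)
  9: appears 1 time(s)
  10: appears 1 time(s)
  12: appears 1 time(s)
  16: appears 1 time(s)
  20: appears 1 time(s)
  22: appears 1 time(s)
  23: appears 3 time(s)
  25: appears 1 time(s)
  35: appears 1 time(s)
Step 2: The value 23 appears most frequently (3 times).
Step 3: Mode = 23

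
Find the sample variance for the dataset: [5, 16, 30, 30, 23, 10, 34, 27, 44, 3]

179.0667

Step 1: Compute the mean: (5 + 16 + 30 + 30 + 23 + 10 + 34 + 27 + 44 + 3) / 10 = 22.2
Step 2: Compute squared deviations from the mean:
  (5 - 22.2)^2 = 295.84
  (16 - 22.2)^2 = 38.44
  (30 - 22.2)^2 = 60.84
  (30 - 22.2)^2 = 60.84
  (23 - 22.2)^2 = 0.64
  (10 - 22.2)^2 = 148.84
  (34 - 22.2)^2 = 139.24
  (27 - 22.2)^2 = 23.04
  (44 - 22.2)^2 = 475.24
  (3 - 22.2)^2 = 368.64
Step 3: Sum of squared deviations = 1611.6
Step 4: Sample variance = 1611.6 / 9 = 179.0667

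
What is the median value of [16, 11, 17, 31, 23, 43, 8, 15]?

16.5

Step 1: Sort the data in ascending order: [8, 11, 15, 16, 17, 23, 31, 43]
Step 2: The number of values is n = 8.
Step 3: Since n is even, the median is the average of positions 4 and 5:
  Median = (16 + 17) / 2 = 16.5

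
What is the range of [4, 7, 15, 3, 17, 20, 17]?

17

Step 1: Identify the maximum value: max = 20
Step 2: Identify the minimum value: min = 3
Step 3: Range = max - min = 20 - 3 = 17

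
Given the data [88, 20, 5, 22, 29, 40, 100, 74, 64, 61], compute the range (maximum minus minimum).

95

Step 1: Identify the maximum value: max = 100
Step 2: Identify the minimum value: min = 5
Step 3: Range = max - min = 100 - 5 = 95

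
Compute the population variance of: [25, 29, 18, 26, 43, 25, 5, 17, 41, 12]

127.09

Step 1: Compute the mean: (25 + 29 + 18 + 26 + 43 + 25 + 5 + 17 + 41 + 12) / 10 = 24.1
Step 2: Compute squared deviations from the mean:
  (25 - 24.1)^2 = 0.81
  (29 - 24.1)^2 = 24.01
  (18 - 24.1)^2 = 37.21
  (26 - 24.1)^2 = 3.61
  (43 - 24.1)^2 = 357.21
  (25 - 24.1)^2 = 0.81
  (5 - 24.1)^2 = 364.81
  (17 - 24.1)^2 = 50.41
  (41 - 24.1)^2 = 285.61
  (12 - 24.1)^2 = 146.41
Step 3: Sum of squared deviations = 1270.9
Step 4: Population variance = 1270.9 / 10 = 127.09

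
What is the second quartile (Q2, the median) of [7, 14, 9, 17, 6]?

9

Step 1: Sort the data: [6, 7, 9, 14, 17]
Step 2: n = 5
Step 3: Q2 is the median. Since n is odd, it is the middle value at position 3: 9
Step 4: Q2 = 9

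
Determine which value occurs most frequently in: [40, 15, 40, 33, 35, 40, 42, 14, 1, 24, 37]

40

Step 1: Count the frequency of each value:
  1: appears 1 time(s)
  14: appears 1 time(s)
  15: appears 1 time(s)
  24: appears 1 time(s)
  33: appears 1 time(s)
  35: appears 1 time(s)
  37: appears 1 time(s)
  40: appears 3 time(s)
  42: appears 1 time(s)
Step 2: The value 40 appears most frequently (3 times).
Step 3: Mode = 40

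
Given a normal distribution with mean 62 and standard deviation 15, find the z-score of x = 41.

-1.4

Step 1: Recall the z-score formula: z = (x - mu) / sigma
Step 2: Substitute values: z = (41 - 62) / 15
Step 3: z = -21 / 15 = -1.4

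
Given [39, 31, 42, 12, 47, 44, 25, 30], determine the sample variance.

135.3571

Step 1: Compute the mean: (39 + 31 + 42 + 12 + 47 + 44 + 25 + 30) / 8 = 33.75
Step 2: Compute squared deviations from the mean:
  (39 - 33.75)^2 = 27.5625
  (31 - 33.75)^2 = 7.5625
  (42 - 33.75)^2 = 68.0625
  (12 - 33.75)^2 = 473.0625
  (47 - 33.75)^2 = 175.5625
  (44 - 33.75)^2 = 105.0625
  (25 - 33.75)^2 = 76.5625
  (30 - 33.75)^2 = 14.0625
Step 3: Sum of squared deviations = 947.5
Step 4: Sample variance = 947.5 / 7 = 135.3571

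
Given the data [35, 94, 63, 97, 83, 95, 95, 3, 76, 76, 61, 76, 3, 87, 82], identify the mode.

76

Step 1: Count the frequency of each value:
  3: appears 2 time(s)
  35: appears 1 time(s)
  61: appears 1 time(s)
  63: appears 1 time(s)
  76: appears 3 time(s)
  82: appears 1 time(s)
  83: appears 1 time(s)
  87: appears 1 time(s)
  94: appears 1 time(s)
  95: appears 2 time(s)
  97: appears 1 time(s)
Step 2: The value 76 appears most frequently (3 times).
Step 3: Mode = 76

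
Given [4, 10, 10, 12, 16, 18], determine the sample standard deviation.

4.9666

Step 1: Compute the mean: 11.6667
Step 2: Sum of squared deviations from the mean: 123.3333
Step 3: Sample variance = 123.3333 / 5 = 24.6667
Step 4: Standard deviation = sqrt(24.6667) = 4.9666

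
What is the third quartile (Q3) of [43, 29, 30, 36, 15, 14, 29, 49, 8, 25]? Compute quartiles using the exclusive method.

37.75

Step 1: Sort the data: [8, 14, 15, 25, 29, 29, 30, 36, 43, 49]
Step 2: n = 10
Step 3: Using the exclusive quartile method:
  Q1 = 14.75
  Q2 (median) = 29
  Q3 = 37.75
  IQR = Q3 - Q1 = 37.75 - 14.75 = 23
Step 4: Q3 = 37.75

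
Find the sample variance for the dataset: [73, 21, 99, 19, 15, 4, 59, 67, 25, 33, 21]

901.6545

Step 1: Compute the mean: (73 + 21 + 99 + 19 + 15 + 4 + 59 + 67 + 25 + 33 + 21) / 11 = 39.6364
Step 2: Compute squared deviations from the mean:
  (73 - 39.6364)^2 = 1113.1322
  (21 - 39.6364)^2 = 347.314
  (99 - 39.6364)^2 = 3524.0413
  (19 - 39.6364)^2 = 425.8595
  (15 - 39.6364)^2 = 606.9504
  (4 - 39.6364)^2 = 1269.9504
  (59 - 39.6364)^2 = 374.9504
  (67 - 39.6364)^2 = 748.7686
  (25 - 39.6364)^2 = 214.2231
  (33 - 39.6364)^2 = 44.0413
  (21 - 39.6364)^2 = 347.314
Step 3: Sum of squared deviations = 9016.5455
Step 4: Sample variance = 9016.5455 / 10 = 901.6545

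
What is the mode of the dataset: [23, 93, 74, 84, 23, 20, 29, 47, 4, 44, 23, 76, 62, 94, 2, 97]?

23

Step 1: Count the frequency of each value:
  2: appears 1 time(s)
  4: appears 1 time(s)
  20: appears 1 time(s)
  23: appears 3 time(s)
  29: appears 1 time(s)
  44: appears 1 time(s)
  47: appears 1 time(s)
  62: appears 1 time(s)
  74: appears 1 time(s)
  76: appears 1 time(s)
  84: appears 1 time(s)
  93: appears 1 time(s)
  94: appears 1 time(s)
  97: appears 1 time(s)
Step 2: The value 23 appears most frequently (3 times).
Step 3: Mode = 23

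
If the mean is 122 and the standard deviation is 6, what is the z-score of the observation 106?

-2.6667

Step 1: Recall the z-score formula: z = (x - mu) / sigma
Step 2: Substitute values: z = (106 - 122) / 6
Step 3: z = -16 / 6 = -2.6667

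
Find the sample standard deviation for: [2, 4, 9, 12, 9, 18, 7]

5.2825

Step 1: Compute the mean: 8.7143
Step 2: Sum of squared deviations from the mean: 167.4286
Step 3: Sample variance = 167.4286 / 6 = 27.9048
Step 4: Standard deviation = sqrt(27.9048) = 5.2825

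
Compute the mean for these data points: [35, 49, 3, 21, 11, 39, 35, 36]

28.625

Step 1: Sum all values: 35 + 49 + 3 + 21 + 11 + 39 + 35 + 36 = 229
Step 2: Count the number of values: n = 8
Step 3: Mean = sum / n = 229 / 8 = 28.625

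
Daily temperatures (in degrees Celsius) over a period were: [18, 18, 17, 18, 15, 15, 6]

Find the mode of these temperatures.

18

Step 1: Count the frequency of each value:
  6: appears 1 time(s)
  15: appears 2 time(s)
  17: appears 1 time(s)
  18: appears 3 time(s)
Step 2: The value 18 appears most frequently (3 times).
Step 3: Mode = 18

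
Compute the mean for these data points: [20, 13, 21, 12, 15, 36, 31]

21.1429

Step 1: Sum all values: 20 + 13 + 21 + 12 + 15 + 36 + 31 = 148
Step 2: Count the number of values: n = 7
Step 3: Mean = sum / n = 148 / 7 = 21.1429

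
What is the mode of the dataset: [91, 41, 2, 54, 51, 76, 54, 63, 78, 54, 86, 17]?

54

Step 1: Count the frequency of each value:
  2: appears 1 time(s)
  17: appears 1 time(s)
  41: appears 1 time(s)
  51: appears 1 time(s)
  54: appears 3 time(s)
  63: appears 1 time(s)
  76: appears 1 time(s)
  78: appears 1 time(s)
  86: appears 1 time(s)
  91: appears 1 time(s)
Step 2: The value 54 appears most frequently (3 times).
Step 3: Mode = 54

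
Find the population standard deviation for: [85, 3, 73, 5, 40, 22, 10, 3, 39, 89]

32.5682

Step 1: Compute the mean: 36.9
Step 2: Sum of squared deviations from the mean: 10606.9
Step 3: Population variance = 10606.9 / 10 = 1060.69
Step 4: Standard deviation = sqrt(1060.69) = 32.5682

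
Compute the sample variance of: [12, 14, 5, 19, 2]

47.3

Step 1: Compute the mean: (12 + 14 + 5 + 19 + 2) / 5 = 10.4
Step 2: Compute squared deviations from the mean:
  (12 - 10.4)^2 = 2.56
  (14 - 10.4)^2 = 12.96
  (5 - 10.4)^2 = 29.16
  (19 - 10.4)^2 = 73.96
  (2 - 10.4)^2 = 70.56
Step 3: Sum of squared deviations = 189.2
Step 4: Sample variance = 189.2 / 4 = 47.3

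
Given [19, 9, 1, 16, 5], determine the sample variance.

56

Step 1: Compute the mean: (19 + 9 + 1 + 16 + 5) / 5 = 10
Step 2: Compute squared deviations from the mean:
  (19 - 10)^2 = 81
  (9 - 10)^2 = 1
  (1 - 10)^2 = 81
  (16 - 10)^2 = 36
  (5 - 10)^2 = 25
Step 3: Sum of squared deviations = 224
Step 4: Sample variance = 224 / 4 = 56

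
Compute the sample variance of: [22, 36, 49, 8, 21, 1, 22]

259.9048

Step 1: Compute the mean: (22 + 36 + 49 + 8 + 21 + 1 + 22) / 7 = 22.7143
Step 2: Compute squared deviations from the mean:
  (22 - 22.7143)^2 = 0.5102
  (36 - 22.7143)^2 = 176.5102
  (49 - 22.7143)^2 = 690.9388
  (8 - 22.7143)^2 = 216.5102
  (21 - 22.7143)^2 = 2.9388
  (1 - 22.7143)^2 = 471.5102
  (22 - 22.7143)^2 = 0.5102
Step 3: Sum of squared deviations = 1559.4286
Step 4: Sample variance = 1559.4286 / 6 = 259.9048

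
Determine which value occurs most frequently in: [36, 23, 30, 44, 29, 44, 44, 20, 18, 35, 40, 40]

44

Step 1: Count the frequency of each value:
  18: appears 1 time(s)
  20: appears 1 time(s)
  23: appears 1 time(s)
  29: appears 1 time(s)
  30: appears 1 time(s)
  35: appears 1 time(s)
  36: appears 1 time(s)
  40: appears 2 time(s)
  44: appears 3 time(s)
Step 2: The value 44 appears most frequently (3 times).
Step 3: Mode = 44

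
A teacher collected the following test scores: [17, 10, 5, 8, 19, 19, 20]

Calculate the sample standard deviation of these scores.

6.1644

Step 1: Compute the mean: 14
Step 2: Sum of squared deviations from the mean: 228
Step 3: Sample variance = 228 / 6 = 38
Step 4: Standard deviation = sqrt(38) = 6.1644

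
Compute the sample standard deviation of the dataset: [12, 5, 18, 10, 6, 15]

5.0596

Step 1: Compute the mean: 11
Step 2: Sum of squared deviations from the mean: 128
Step 3: Sample variance = 128 / 5 = 25.6
Step 4: Standard deviation = sqrt(25.6) = 5.0596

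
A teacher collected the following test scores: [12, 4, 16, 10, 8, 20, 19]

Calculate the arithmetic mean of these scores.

12.7143

Step 1: Sum all values: 12 + 4 + 16 + 10 + 8 + 20 + 19 = 89
Step 2: Count the number of values: n = 7
Step 3: Mean = sum / n = 89 / 7 = 12.7143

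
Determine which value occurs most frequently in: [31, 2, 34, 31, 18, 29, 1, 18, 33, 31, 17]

31

Step 1: Count the frequency of each value:
  1: appears 1 time(s)
  2: appears 1 time(s)
  17: appears 1 time(s)
  18: appears 2 time(s)
  29: appears 1 time(s)
  31: appears 3 time(s)
  33: appears 1 time(s)
  34: appears 1 time(s)
Step 2: The value 31 appears most frequently (3 times).
Step 3: Mode = 31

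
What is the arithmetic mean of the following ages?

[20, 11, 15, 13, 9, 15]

13.8333

Step 1: Sum all values: 20 + 11 + 15 + 13 + 9 + 15 = 83
Step 2: Count the number of values: n = 6
Step 3: Mean = sum / n = 83 / 6 = 13.8333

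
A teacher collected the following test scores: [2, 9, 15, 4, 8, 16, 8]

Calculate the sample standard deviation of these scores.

5.1778

Step 1: Compute the mean: 8.8571
Step 2: Sum of squared deviations from the mean: 160.8571
Step 3: Sample variance = 160.8571 / 6 = 26.8095
Step 4: Standard deviation = sqrt(26.8095) = 5.1778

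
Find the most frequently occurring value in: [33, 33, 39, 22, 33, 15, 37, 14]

33

Step 1: Count the frequency of each value:
  14: appears 1 time(s)
  15: appears 1 time(s)
  22: appears 1 time(s)
  33: appears 3 time(s)
  37: appears 1 time(s)
  39: appears 1 time(s)
Step 2: The value 33 appears most frequently (3 times).
Step 3: Mode = 33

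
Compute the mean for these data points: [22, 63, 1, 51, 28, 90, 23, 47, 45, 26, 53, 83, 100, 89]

51.5

Step 1: Sum all values: 22 + 63 + 1 + 51 + 28 + 90 + 23 + 47 + 45 + 26 + 53 + 83 + 100 + 89 = 721
Step 2: Count the number of values: n = 14
Step 3: Mean = sum / n = 721 / 14 = 51.5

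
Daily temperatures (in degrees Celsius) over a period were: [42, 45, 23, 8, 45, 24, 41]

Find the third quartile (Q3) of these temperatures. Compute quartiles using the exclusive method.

45

Step 1: Sort the data: [8, 23, 24, 41, 42, 45, 45]
Step 2: n = 7
Step 3: Using the exclusive quartile method:
  Q1 = 23
  Q2 (median) = 41
  Q3 = 45
  IQR = Q3 - Q1 = 45 - 23 = 22
Step 4: Q3 = 45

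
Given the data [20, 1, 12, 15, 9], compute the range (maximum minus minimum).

19

Step 1: Identify the maximum value: max = 20
Step 2: Identify the minimum value: min = 1
Step 3: Range = max - min = 20 - 1 = 19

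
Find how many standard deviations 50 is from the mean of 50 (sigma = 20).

0

Step 1: Recall the z-score formula: z = (x - mu) / sigma
Step 2: Substitute values: z = (50 - 50) / 20
Step 3: z = 0 / 20 = 0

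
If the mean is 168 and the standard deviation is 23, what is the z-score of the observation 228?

2.6087

Step 1: Recall the z-score formula: z = (x - mu) / sigma
Step 2: Substitute values: z = (228 - 168) / 23
Step 3: z = 60 / 23 = 2.6087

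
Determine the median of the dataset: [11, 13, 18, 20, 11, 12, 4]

12

Step 1: Sort the data in ascending order: [4, 11, 11, 12, 13, 18, 20]
Step 2: The number of values is n = 7.
Step 3: Since n is odd, the median is the middle value at position 4: 12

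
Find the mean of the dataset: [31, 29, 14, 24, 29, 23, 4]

22

Step 1: Sum all values: 31 + 29 + 14 + 24 + 29 + 23 + 4 = 154
Step 2: Count the number of values: n = 7
Step 3: Mean = sum / n = 154 / 7 = 22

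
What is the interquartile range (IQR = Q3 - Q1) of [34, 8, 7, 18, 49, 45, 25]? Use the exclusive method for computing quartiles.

37

Step 1: Sort the data: [7, 8, 18, 25, 34, 45, 49]
Step 2: n = 7
Step 3: Using the exclusive quartile method:
  Q1 = 8
  Q2 (median) = 25
  Q3 = 45
  IQR = Q3 - Q1 = 45 - 8 = 37
Step 4: IQR = 37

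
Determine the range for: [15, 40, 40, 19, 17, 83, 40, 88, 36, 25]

73

Step 1: Identify the maximum value: max = 88
Step 2: Identify the minimum value: min = 15
Step 3: Range = max - min = 88 - 15 = 73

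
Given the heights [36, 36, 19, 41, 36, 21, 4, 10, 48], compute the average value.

27.8889

Step 1: Sum all values: 36 + 36 + 19 + 41 + 36 + 21 + 4 + 10 + 48 = 251
Step 2: Count the number of values: n = 9
Step 3: Mean = sum / n = 251 / 9 = 27.8889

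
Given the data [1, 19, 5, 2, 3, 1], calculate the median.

2.5

Step 1: Sort the data in ascending order: [1, 1, 2, 3, 5, 19]
Step 2: The number of values is n = 6.
Step 3: Since n is even, the median is the average of positions 3 and 4:
  Median = (2 + 3) / 2 = 2.5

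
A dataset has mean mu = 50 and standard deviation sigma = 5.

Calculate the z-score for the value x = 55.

1

Step 1: Recall the z-score formula: z = (x - mu) / sigma
Step 2: Substitute values: z = (55 - 50) / 5
Step 3: z = 5 / 5 = 1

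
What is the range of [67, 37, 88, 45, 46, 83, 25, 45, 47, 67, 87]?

63

Step 1: Identify the maximum value: max = 88
Step 2: Identify the minimum value: min = 25
Step 3: Range = max - min = 88 - 25 = 63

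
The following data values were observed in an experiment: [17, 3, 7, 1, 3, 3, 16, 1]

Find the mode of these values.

3

Step 1: Count the frequency of each value:
  1: appears 2 time(s)
  3: appears 3 time(s)
  7: appears 1 time(s)
  16: appears 1 time(s)
  17: appears 1 time(s)
Step 2: The value 3 appears most frequently (3 times).
Step 3: Mode = 3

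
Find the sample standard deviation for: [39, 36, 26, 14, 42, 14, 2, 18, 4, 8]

14.667

Step 1: Compute the mean: 20.3
Step 2: Sum of squared deviations from the mean: 1936.1
Step 3: Sample variance = 1936.1 / 9 = 215.1222
Step 4: Standard deviation = sqrt(215.1222) = 14.667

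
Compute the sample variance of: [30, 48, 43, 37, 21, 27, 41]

92.9048

Step 1: Compute the mean: (30 + 48 + 43 + 37 + 21 + 27 + 41) / 7 = 35.2857
Step 2: Compute squared deviations from the mean:
  (30 - 35.2857)^2 = 27.9388
  (48 - 35.2857)^2 = 161.6531
  (43 - 35.2857)^2 = 59.5102
  (37 - 35.2857)^2 = 2.9388
  (21 - 35.2857)^2 = 204.0816
  (27 - 35.2857)^2 = 68.6531
  (41 - 35.2857)^2 = 32.6531
Step 3: Sum of squared deviations = 557.4286
Step 4: Sample variance = 557.4286 / 6 = 92.9048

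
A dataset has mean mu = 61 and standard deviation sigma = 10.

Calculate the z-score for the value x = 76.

1.5

Step 1: Recall the z-score formula: z = (x - mu) / sigma
Step 2: Substitute values: z = (76 - 61) / 10
Step 3: z = 15 / 10 = 1.5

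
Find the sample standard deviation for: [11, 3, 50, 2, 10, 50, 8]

21.3419

Step 1: Compute the mean: 19.1429
Step 2: Sum of squared deviations from the mean: 2732.8571
Step 3: Sample variance = 2732.8571 / 6 = 455.4762
Step 4: Standard deviation = sqrt(455.4762) = 21.3419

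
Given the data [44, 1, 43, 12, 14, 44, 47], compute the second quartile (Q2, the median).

43

Step 1: Sort the data: [1, 12, 14, 43, 44, 44, 47]
Step 2: n = 7
Step 3: Q2 is the median. Since n is odd, it is the middle value at position 4: 43
Step 4: Q2 = 43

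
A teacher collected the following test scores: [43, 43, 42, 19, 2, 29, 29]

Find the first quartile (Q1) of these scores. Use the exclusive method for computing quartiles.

19

Step 1: Sort the data: [2, 19, 29, 29, 42, 43, 43]
Step 2: n = 7
Step 3: Using the exclusive quartile method:
  Q1 = 19
  Q2 (median) = 29
  Q3 = 43
  IQR = Q3 - Q1 = 43 - 19 = 24
Step 4: Q1 = 19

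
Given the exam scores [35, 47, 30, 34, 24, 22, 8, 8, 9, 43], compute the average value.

26

Step 1: Sum all values: 35 + 47 + 30 + 34 + 24 + 22 + 8 + 8 + 9 + 43 = 260
Step 2: Count the number of values: n = 10
Step 3: Mean = sum / n = 260 / 10 = 26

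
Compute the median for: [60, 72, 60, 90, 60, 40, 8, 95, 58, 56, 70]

60

Step 1: Sort the data in ascending order: [8, 40, 56, 58, 60, 60, 60, 70, 72, 90, 95]
Step 2: The number of values is n = 11.
Step 3: Since n is odd, the median is the middle value at position 6: 60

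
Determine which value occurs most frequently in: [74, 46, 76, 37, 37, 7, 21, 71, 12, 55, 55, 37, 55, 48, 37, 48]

37

Step 1: Count the frequency of each value:
  7: appears 1 time(s)
  12: appears 1 time(s)
  21: appears 1 time(s)
  37: appears 4 time(s)
  46: appears 1 time(s)
  48: appears 2 time(s)
  55: appears 3 time(s)
  71: appears 1 time(s)
  74: appears 1 time(s)
  76: appears 1 time(s)
Step 2: The value 37 appears most frequently (4 times).
Step 3: Mode = 37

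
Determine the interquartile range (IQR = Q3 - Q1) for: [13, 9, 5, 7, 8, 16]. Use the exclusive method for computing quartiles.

7.25

Step 1: Sort the data: [5, 7, 8, 9, 13, 16]
Step 2: n = 6
Step 3: Using the exclusive quartile method:
  Q1 = 6.5
  Q2 (median) = 8.5
  Q3 = 13.75
  IQR = Q3 - Q1 = 13.75 - 6.5 = 7.25
Step 4: IQR = 7.25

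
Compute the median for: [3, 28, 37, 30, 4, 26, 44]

28

Step 1: Sort the data in ascending order: [3, 4, 26, 28, 30, 37, 44]
Step 2: The number of values is n = 7.
Step 3: Since n is odd, the median is the middle value at position 4: 28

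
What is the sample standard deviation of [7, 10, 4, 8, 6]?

2.2361

Step 1: Compute the mean: 7
Step 2: Sum of squared deviations from the mean: 20
Step 3: Sample variance = 20 / 4 = 5
Step 4: Standard deviation = sqrt(5) = 2.2361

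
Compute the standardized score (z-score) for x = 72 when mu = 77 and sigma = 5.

-1

Step 1: Recall the z-score formula: z = (x - mu) / sigma
Step 2: Substitute values: z = (72 - 77) / 5
Step 3: z = -5 / 5 = -1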